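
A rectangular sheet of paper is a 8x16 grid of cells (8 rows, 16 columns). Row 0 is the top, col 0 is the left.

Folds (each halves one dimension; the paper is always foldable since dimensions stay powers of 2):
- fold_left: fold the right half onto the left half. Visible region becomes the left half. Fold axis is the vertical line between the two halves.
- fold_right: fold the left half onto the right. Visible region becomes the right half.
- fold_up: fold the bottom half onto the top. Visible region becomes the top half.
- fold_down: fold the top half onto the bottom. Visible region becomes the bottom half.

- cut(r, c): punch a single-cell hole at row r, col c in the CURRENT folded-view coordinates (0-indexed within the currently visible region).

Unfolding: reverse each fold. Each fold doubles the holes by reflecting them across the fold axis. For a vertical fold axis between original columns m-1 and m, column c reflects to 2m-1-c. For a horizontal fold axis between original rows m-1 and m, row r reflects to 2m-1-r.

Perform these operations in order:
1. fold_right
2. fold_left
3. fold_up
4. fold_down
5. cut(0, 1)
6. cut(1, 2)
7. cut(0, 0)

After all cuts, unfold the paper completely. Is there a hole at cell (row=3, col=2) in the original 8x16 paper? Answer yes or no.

Answer: yes

Derivation:
Op 1 fold_right: fold axis v@8; visible region now rows[0,8) x cols[8,16) = 8x8
Op 2 fold_left: fold axis v@12; visible region now rows[0,8) x cols[8,12) = 8x4
Op 3 fold_up: fold axis h@4; visible region now rows[0,4) x cols[8,12) = 4x4
Op 4 fold_down: fold axis h@2; visible region now rows[2,4) x cols[8,12) = 2x4
Op 5 cut(0, 1): punch at orig (2,9); cuts so far [(2, 9)]; region rows[2,4) x cols[8,12) = 2x4
Op 6 cut(1, 2): punch at orig (3,10); cuts so far [(2, 9), (3, 10)]; region rows[2,4) x cols[8,12) = 2x4
Op 7 cut(0, 0): punch at orig (2,8); cuts so far [(2, 8), (2, 9), (3, 10)]; region rows[2,4) x cols[8,12) = 2x4
Unfold 1 (reflect across h@2): 6 holes -> [(0, 10), (1, 8), (1, 9), (2, 8), (2, 9), (3, 10)]
Unfold 2 (reflect across h@4): 12 holes -> [(0, 10), (1, 8), (1, 9), (2, 8), (2, 9), (3, 10), (4, 10), (5, 8), (5, 9), (6, 8), (6, 9), (7, 10)]
Unfold 3 (reflect across v@12): 24 holes -> [(0, 10), (0, 13), (1, 8), (1, 9), (1, 14), (1, 15), (2, 8), (2, 9), (2, 14), (2, 15), (3, 10), (3, 13), (4, 10), (4, 13), (5, 8), (5, 9), (5, 14), (5, 15), (6, 8), (6, 9), (6, 14), (6, 15), (7, 10), (7, 13)]
Unfold 4 (reflect across v@8): 48 holes -> [(0, 2), (0, 5), (0, 10), (0, 13), (1, 0), (1, 1), (1, 6), (1, 7), (1, 8), (1, 9), (1, 14), (1, 15), (2, 0), (2, 1), (2, 6), (2, 7), (2, 8), (2, 9), (2, 14), (2, 15), (3, 2), (3, 5), (3, 10), (3, 13), (4, 2), (4, 5), (4, 10), (4, 13), (5, 0), (5, 1), (5, 6), (5, 7), (5, 8), (5, 9), (5, 14), (5, 15), (6, 0), (6, 1), (6, 6), (6, 7), (6, 8), (6, 9), (6, 14), (6, 15), (7, 2), (7, 5), (7, 10), (7, 13)]
Holes: [(0, 2), (0, 5), (0, 10), (0, 13), (1, 0), (1, 1), (1, 6), (1, 7), (1, 8), (1, 9), (1, 14), (1, 15), (2, 0), (2, 1), (2, 6), (2, 7), (2, 8), (2, 9), (2, 14), (2, 15), (3, 2), (3, 5), (3, 10), (3, 13), (4, 2), (4, 5), (4, 10), (4, 13), (5, 0), (5, 1), (5, 6), (5, 7), (5, 8), (5, 9), (5, 14), (5, 15), (6, 0), (6, 1), (6, 6), (6, 7), (6, 8), (6, 9), (6, 14), (6, 15), (7, 2), (7, 5), (7, 10), (7, 13)]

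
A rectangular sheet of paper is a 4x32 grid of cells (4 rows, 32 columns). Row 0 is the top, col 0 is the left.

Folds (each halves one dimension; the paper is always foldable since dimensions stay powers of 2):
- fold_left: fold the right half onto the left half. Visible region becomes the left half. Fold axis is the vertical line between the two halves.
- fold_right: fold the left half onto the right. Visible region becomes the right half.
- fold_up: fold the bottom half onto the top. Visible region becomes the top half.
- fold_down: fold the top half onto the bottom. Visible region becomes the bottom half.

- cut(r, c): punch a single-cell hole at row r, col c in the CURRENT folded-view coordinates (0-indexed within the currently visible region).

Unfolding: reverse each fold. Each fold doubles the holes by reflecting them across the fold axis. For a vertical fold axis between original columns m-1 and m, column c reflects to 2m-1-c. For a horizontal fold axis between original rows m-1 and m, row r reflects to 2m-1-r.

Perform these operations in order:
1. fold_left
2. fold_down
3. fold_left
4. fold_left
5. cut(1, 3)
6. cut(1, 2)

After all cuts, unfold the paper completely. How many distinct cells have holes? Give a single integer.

Answer: 32

Derivation:
Op 1 fold_left: fold axis v@16; visible region now rows[0,4) x cols[0,16) = 4x16
Op 2 fold_down: fold axis h@2; visible region now rows[2,4) x cols[0,16) = 2x16
Op 3 fold_left: fold axis v@8; visible region now rows[2,4) x cols[0,8) = 2x8
Op 4 fold_left: fold axis v@4; visible region now rows[2,4) x cols[0,4) = 2x4
Op 5 cut(1, 3): punch at orig (3,3); cuts so far [(3, 3)]; region rows[2,4) x cols[0,4) = 2x4
Op 6 cut(1, 2): punch at orig (3,2); cuts so far [(3, 2), (3, 3)]; region rows[2,4) x cols[0,4) = 2x4
Unfold 1 (reflect across v@4): 4 holes -> [(3, 2), (3, 3), (3, 4), (3, 5)]
Unfold 2 (reflect across v@8): 8 holes -> [(3, 2), (3, 3), (3, 4), (3, 5), (3, 10), (3, 11), (3, 12), (3, 13)]
Unfold 3 (reflect across h@2): 16 holes -> [(0, 2), (0, 3), (0, 4), (0, 5), (0, 10), (0, 11), (0, 12), (0, 13), (3, 2), (3, 3), (3, 4), (3, 5), (3, 10), (3, 11), (3, 12), (3, 13)]
Unfold 4 (reflect across v@16): 32 holes -> [(0, 2), (0, 3), (0, 4), (0, 5), (0, 10), (0, 11), (0, 12), (0, 13), (0, 18), (0, 19), (0, 20), (0, 21), (0, 26), (0, 27), (0, 28), (0, 29), (3, 2), (3, 3), (3, 4), (3, 5), (3, 10), (3, 11), (3, 12), (3, 13), (3, 18), (3, 19), (3, 20), (3, 21), (3, 26), (3, 27), (3, 28), (3, 29)]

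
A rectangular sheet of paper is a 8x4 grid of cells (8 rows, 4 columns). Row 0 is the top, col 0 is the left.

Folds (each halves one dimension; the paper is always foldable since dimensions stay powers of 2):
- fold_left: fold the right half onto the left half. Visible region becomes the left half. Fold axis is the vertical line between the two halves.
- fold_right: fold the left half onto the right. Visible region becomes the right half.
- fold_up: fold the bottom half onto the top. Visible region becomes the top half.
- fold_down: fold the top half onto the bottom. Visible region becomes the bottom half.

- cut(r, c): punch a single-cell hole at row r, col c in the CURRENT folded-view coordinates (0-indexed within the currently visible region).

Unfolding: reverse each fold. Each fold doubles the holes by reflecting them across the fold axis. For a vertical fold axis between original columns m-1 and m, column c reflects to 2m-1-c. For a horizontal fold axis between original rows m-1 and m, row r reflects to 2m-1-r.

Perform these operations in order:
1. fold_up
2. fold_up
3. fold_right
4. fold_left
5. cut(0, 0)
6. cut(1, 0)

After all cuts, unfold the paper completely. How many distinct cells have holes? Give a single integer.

Answer: 32

Derivation:
Op 1 fold_up: fold axis h@4; visible region now rows[0,4) x cols[0,4) = 4x4
Op 2 fold_up: fold axis h@2; visible region now rows[0,2) x cols[0,4) = 2x4
Op 3 fold_right: fold axis v@2; visible region now rows[0,2) x cols[2,4) = 2x2
Op 4 fold_left: fold axis v@3; visible region now rows[0,2) x cols[2,3) = 2x1
Op 5 cut(0, 0): punch at orig (0,2); cuts so far [(0, 2)]; region rows[0,2) x cols[2,3) = 2x1
Op 6 cut(1, 0): punch at orig (1,2); cuts so far [(0, 2), (1, 2)]; region rows[0,2) x cols[2,3) = 2x1
Unfold 1 (reflect across v@3): 4 holes -> [(0, 2), (0, 3), (1, 2), (1, 3)]
Unfold 2 (reflect across v@2): 8 holes -> [(0, 0), (0, 1), (0, 2), (0, 3), (1, 0), (1, 1), (1, 2), (1, 3)]
Unfold 3 (reflect across h@2): 16 holes -> [(0, 0), (0, 1), (0, 2), (0, 3), (1, 0), (1, 1), (1, 2), (1, 3), (2, 0), (2, 1), (2, 2), (2, 3), (3, 0), (3, 1), (3, 2), (3, 3)]
Unfold 4 (reflect across h@4): 32 holes -> [(0, 0), (0, 1), (0, 2), (0, 3), (1, 0), (1, 1), (1, 2), (1, 3), (2, 0), (2, 1), (2, 2), (2, 3), (3, 0), (3, 1), (3, 2), (3, 3), (4, 0), (4, 1), (4, 2), (4, 3), (5, 0), (5, 1), (5, 2), (5, 3), (6, 0), (6, 1), (6, 2), (6, 3), (7, 0), (7, 1), (7, 2), (7, 3)]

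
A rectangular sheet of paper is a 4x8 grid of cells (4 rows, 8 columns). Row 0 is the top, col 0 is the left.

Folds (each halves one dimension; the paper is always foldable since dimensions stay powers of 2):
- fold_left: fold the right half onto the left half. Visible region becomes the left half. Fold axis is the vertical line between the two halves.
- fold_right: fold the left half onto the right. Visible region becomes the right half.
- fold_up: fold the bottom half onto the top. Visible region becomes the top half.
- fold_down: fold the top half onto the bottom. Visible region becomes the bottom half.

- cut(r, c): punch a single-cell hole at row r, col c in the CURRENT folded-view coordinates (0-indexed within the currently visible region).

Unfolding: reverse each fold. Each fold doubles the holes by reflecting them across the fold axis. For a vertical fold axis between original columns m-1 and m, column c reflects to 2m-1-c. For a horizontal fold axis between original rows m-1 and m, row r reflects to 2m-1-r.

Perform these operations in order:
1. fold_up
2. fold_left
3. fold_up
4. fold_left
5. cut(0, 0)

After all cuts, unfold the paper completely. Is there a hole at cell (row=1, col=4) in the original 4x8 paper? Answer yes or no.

Answer: yes

Derivation:
Op 1 fold_up: fold axis h@2; visible region now rows[0,2) x cols[0,8) = 2x8
Op 2 fold_left: fold axis v@4; visible region now rows[0,2) x cols[0,4) = 2x4
Op 3 fold_up: fold axis h@1; visible region now rows[0,1) x cols[0,4) = 1x4
Op 4 fold_left: fold axis v@2; visible region now rows[0,1) x cols[0,2) = 1x2
Op 5 cut(0, 0): punch at orig (0,0); cuts so far [(0, 0)]; region rows[0,1) x cols[0,2) = 1x2
Unfold 1 (reflect across v@2): 2 holes -> [(0, 0), (0, 3)]
Unfold 2 (reflect across h@1): 4 holes -> [(0, 0), (0, 3), (1, 0), (1, 3)]
Unfold 3 (reflect across v@4): 8 holes -> [(0, 0), (0, 3), (0, 4), (0, 7), (1, 0), (1, 3), (1, 4), (1, 7)]
Unfold 4 (reflect across h@2): 16 holes -> [(0, 0), (0, 3), (0, 4), (0, 7), (1, 0), (1, 3), (1, 4), (1, 7), (2, 0), (2, 3), (2, 4), (2, 7), (3, 0), (3, 3), (3, 4), (3, 7)]
Holes: [(0, 0), (0, 3), (0, 4), (0, 7), (1, 0), (1, 3), (1, 4), (1, 7), (2, 0), (2, 3), (2, 4), (2, 7), (3, 0), (3, 3), (3, 4), (3, 7)]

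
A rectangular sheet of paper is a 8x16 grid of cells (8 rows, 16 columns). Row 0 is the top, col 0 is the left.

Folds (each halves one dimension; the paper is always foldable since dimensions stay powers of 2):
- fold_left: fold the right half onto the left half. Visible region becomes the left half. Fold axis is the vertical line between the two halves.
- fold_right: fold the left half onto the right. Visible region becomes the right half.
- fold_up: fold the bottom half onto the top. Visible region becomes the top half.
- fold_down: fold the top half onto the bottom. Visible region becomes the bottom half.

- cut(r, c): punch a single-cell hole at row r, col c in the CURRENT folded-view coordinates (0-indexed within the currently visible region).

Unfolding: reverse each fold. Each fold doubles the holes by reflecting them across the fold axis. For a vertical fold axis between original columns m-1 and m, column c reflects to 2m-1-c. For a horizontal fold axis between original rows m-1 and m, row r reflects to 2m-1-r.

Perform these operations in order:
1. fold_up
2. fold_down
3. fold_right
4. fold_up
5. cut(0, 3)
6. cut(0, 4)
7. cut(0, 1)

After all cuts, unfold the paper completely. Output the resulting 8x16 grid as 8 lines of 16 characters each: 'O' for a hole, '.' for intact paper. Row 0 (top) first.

Answer: ...OO.O..O.OO...
...OO.O..O.OO...
...OO.O..O.OO...
...OO.O..O.OO...
...OO.O..O.OO...
...OO.O..O.OO...
...OO.O..O.OO...
...OO.O..O.OO...

Derivation:
Op 1 fold_up: fold axis h@4; visible region now rows[0,4) x cols[0,16) = 4x16
Op 2 fold_down: fold axis h@2; visible region now rows[2,4) x cols[0,16) = 2x16
Op 3 fold_right: fold axis v@8; visible region now rows[2,4) x cols[8,16) = 2x8
Op 4 fold_up: fold axis h@3; visible region now rows[2,3) x cols[8,16) = 1x8
Op 5 cut(0, 3): punch at orig (2,11); cuts so far [(2, 11)]; region rows[2,3) x cols[8,16) = 1x8
Op 6 cut(0, 4): punch at orig (2,12); cuts so far [(2, 11), (2, 12)]; region rows[2,3) x cols[8,16) = 1x8
Op 7 cut(0, 1): punch at orig (2,9); cuts so far [(2, 9), (2, 11), (2, 12)]; region rows[2,3) x cols[8,16) = 1x8
Unfold 1 (reflect across h@3): 6 holes -> [(2, 9), (2, 11), (2, 12), (3, 9), (3, 11), (3, 12)]
Unfold 2 (reflect across v@8): 12 holes -> [(2, 3), (2, 4), (2, 6), (2, 9), (2, 11), (2, 12), (3, 3), (3, 4), (3, 6), (3, 9), (3, 11), (3, 12)]
Unfold 3 (reflect across h@2): 24 holes -> [(0, 3), (0, 4), (0, 6), (0, 9), (0, 11), (0, 12), (1, 3), (1, 4), (1, 6), (1, 9), (1, 11), (1, 12), (2, 3), (2, 4), (2, 6), (2, 9), (2, 11), (2, 12), (3, 3), (3, 4), (3, 6), (3, 9), (3, 11), (3, 12)]
Unfold 4 (reflect across h@4): 48 holes -> [(0, 3), (0, 4), (0, 6), (0, 9), (0, 11), (0, 12), (1, 3), (1, 4), (1, 6), (1, 9), (1, 11), (1, 12), (2, 3), (2, 4), (2, 6), (2, 9), (2, 11), (2, 12), (3, 3), (3, 4), (3, 6), (3, 9), (3, 11), (3, 12), (4, 3), (4, 4), (4, 6), (4, 9), (4, 11), (4, 12), (5, 3), (5, 4), (5, 6), (5, 9), (5, 11), (5, 12), (6, 3), (6, 4), (6, 6), (6, 9), (6, 11), (6, 12), (7, 3), (7, 4), (7, 6), (7, 9), (7, 11), (7, 12)]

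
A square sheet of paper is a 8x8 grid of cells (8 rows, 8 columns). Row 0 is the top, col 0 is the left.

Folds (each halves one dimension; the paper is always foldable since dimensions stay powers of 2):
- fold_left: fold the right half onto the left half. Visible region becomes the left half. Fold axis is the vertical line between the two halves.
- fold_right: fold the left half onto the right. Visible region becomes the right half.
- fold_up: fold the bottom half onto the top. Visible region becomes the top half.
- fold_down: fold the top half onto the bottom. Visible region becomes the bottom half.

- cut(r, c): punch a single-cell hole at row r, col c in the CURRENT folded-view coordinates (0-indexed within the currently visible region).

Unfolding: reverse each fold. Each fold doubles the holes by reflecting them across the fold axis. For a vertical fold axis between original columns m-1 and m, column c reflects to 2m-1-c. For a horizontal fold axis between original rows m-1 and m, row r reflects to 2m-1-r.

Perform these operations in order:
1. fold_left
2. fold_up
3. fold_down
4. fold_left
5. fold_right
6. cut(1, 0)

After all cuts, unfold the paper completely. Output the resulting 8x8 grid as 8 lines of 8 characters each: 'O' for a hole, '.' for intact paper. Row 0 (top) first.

Answer: OOOOOOOO
........
........
OOOOOOOO
OOOOOOOO
........
........
OOOOOOOO

Derivation:
Op 1 fold_left: fold axis v@4; visible region now rows[0,8) x cols[0,4) = 8x4
Op 2 fold_up: fold axis h@4; visible region now rows[0,4) x cols[0,4) = 4x4
Op 3 fold_down: fold axis h@2; visible region now rows[2,4) x cols[0,4) = 2x4
Op 4 fold_left: fold axis v@2; visible region now rows[2,4) x cols[0,2) = 2x2
Op 5 fold_right: fold axis v@1; visible region now rows[2,4) x cols[1,2) = 2x1
Op 6 cut(1, 0): punch at orig (3,1); cuts so far [(3, 1)]; region rows[2,4) x cols[1,2) = 2x1
Unfold 1 (reflect across v@1): 2 holes -> [(3, 0), (3, 1)]
Unfold 2 (reflect across v@2): 4 holes -> [(3, 0), (3, 1), (3, 2), (3, 3)]
Unfold 3 (reflect across h@2): 8 holes -> [(0, 0), (0, 1), (0, 2), (0, 3), (3, 0), (3, 1), (3, 2), (3, 3)]
Unfold 4 (reflect across h@4): 16 holes -> [(0, 0), (0, 1), (0, 2), (0, 3), (3, 0), (3, 1), (3, 2), (3, 3), (4, 0), (4, 1), (4, 2), (4, 3), (7, 0), (7, 1), (7, 2), (7, 3)]
Unfold 5 (reflect across v@4): 32 holes -> [(0, 0), (0, 1), (0, 2), (0, 3), (0, 4), (0, 5), (0, 6), (0, 7), (3, 0), (3, 1), (3, 2), (3, 3), (3, 4), (3, 5), (3, 6), (3, 7), (4, 0), (4, 1), (4, 2), (4, 3), (4, 4), (4, 5), (4, 6), (4, 7), (7, 0), (7, 1), (7, 2), (7, 3), (7, 4), (7, 5), (7, 6), (7, 7)]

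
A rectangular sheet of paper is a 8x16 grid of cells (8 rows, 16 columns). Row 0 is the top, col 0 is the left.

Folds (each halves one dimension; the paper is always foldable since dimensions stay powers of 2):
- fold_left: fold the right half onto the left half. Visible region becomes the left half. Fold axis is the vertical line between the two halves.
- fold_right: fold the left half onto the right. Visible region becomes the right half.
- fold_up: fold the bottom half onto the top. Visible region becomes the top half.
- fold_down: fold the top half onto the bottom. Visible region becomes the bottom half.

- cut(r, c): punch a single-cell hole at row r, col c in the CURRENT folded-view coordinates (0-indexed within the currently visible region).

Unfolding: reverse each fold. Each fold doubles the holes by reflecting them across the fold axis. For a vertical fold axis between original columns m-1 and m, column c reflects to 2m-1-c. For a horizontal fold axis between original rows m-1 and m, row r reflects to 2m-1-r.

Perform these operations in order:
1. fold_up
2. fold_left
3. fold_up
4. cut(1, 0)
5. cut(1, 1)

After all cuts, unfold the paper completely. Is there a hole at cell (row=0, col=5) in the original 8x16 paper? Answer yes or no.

Answer: no

Derivation:
Op 1 fold_up: fold axis h@4; visible region now rows[0,4) x cols[0,16) = 4x16
Op 2 fold_left: fold axis v@8; visible region now rows[0,4) x cols[0,8) = 4x8
Op 3 fold_up: fold axis h@2; visible region now rows[0,2) x cols[0,8) = 2x8
Op 4 cut(1, 0): punch at orig (1,0); cuts so far [(1, 0)]; region rows[0,2) x cols[0,8) = 2x8
Op 5 cut(1, 1): punch at orig (1,1); cuts so far [(1, 0), (1, 1)]; region rows[0,2) x cols[0,8) = 2x8
Unfold 1 (reflect across h@2): 4 holes -> [(1, 0), (1, 1), (2, 0), (2, 1)]
Unfold 2 (reflect across v@8): 8 holes -> [(1, 0), (1, 1), (1, 14), (1, 15), (2, 0), (2, 1), (2, 14), (2, 15)]
Unfold 3 (reflect across h@4): 16 holes -> [(1, 0), (1, 1), (1, 14), (1, 15), (2, 0), (2, 1), (2, 14), (2, 15), (5, 0), (5, 1), (5, 14), (5, 15), (6, 0), (6, 1), (6, 14), (6, 15)]
Holes: [(1, 0), (1, 1), (1, 14), (1, 15), (2, 0), (2, 1), (2, 14), (2, 15), (5, 0), (5, 1), (5, 14), (5, 15), (6, 0), (6, 1), (6, 14), (6, 15)]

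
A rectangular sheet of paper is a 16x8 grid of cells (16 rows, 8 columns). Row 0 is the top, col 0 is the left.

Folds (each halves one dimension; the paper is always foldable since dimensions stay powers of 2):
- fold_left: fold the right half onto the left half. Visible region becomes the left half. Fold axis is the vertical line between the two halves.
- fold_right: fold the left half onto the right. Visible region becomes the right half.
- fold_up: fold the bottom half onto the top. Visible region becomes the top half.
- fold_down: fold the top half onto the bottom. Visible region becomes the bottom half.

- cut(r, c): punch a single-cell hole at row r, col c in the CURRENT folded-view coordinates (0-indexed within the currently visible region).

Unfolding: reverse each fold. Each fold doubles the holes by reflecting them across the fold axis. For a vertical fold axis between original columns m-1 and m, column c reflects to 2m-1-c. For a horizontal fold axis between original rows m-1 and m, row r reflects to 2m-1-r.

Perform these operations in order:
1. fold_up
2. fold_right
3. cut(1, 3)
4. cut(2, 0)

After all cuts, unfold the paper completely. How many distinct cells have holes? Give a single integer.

Op 1 fold_up: fold axis h@8; visible region now rows[0,8) x cols[0,8) = 8x8
Op 2 fold_right: fold axis v@4; visible region now rows[0,8) x cols[4,8) = 8x4
Op 3 cut(1, 3): punch at orig (1,7); cuts so far [(1, 7)]; region rows[0,8) x cols[4,8) = 8x4
Op 4 cut(2, 0): punch at orig (2,4); cuts so far [(1, 7), (2, 4)]; region rows[0,8) x cols[4,8) = 8x4
Unfold 1 (reflect across v@4): 4 holes -> [(1, 0), (1, 7), (2, 3), (2, 4)]
Unfold 2 (reflect across h@8): 8 holes -> [(1, 0), (1, 7), (2, 3), (2, 4), (13, 3), (13, 4), (14, 0), (14, 7)]

Answer: 8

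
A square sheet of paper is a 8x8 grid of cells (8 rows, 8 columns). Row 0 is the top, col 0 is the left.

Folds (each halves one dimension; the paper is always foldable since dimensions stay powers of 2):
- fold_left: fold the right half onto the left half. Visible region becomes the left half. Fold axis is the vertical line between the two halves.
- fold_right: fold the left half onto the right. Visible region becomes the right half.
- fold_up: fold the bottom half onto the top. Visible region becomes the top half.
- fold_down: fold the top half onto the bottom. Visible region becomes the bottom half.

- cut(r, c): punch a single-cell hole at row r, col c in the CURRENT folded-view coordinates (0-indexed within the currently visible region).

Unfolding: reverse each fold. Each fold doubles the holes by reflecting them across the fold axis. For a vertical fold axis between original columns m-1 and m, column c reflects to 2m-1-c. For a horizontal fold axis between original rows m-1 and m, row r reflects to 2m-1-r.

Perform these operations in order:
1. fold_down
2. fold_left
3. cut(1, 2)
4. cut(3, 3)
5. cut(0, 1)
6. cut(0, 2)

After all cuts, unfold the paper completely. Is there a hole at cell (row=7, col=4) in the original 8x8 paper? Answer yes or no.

Answer: yes

Derivation:
Op 1 fold_down: fold axis h@4; visible region now rows[4,8) x cols[0,8) = 4x8
Op 2 fold_left: fold axis v@4; visible region now rows[4,8) x cols[0,4) = 4x4
Op 3 cut(1, 2): punch at orig (5,2); cuts so far [(5, 2)]; region rows[4,8) x cols[0,4) = 4x4
Op 4 cut(3, 3): punch at orig (7,3); cuts so far [(5, 2), (7, 3)]; region rows[4,8) x cols[0,4) = 4x4
Op 5 cut(0, 1): punch at orig (4,1); cuts so far [(4, 1), (5, 2), (7, 3)]; region rows[4,8) x cols[0,4) = 4x4
Op 6 cut(0, 2): punch at orig (4,2); cuts so far [(4, 1), (4, 2), (5, 2), (7, 3)]; region rows[4,8) x cols[0,4) = 4x4
Unfold 1 (reflect across v@4): 8 holes -> [(4, 1), (4, 2), (4, 5), (4, 6), (5, 2), (5, 5), (7, 3), (7, 4)]
Unfold 2 (reflect across h@4): 16 holes -> [(0, 3), (0, 4), (2, 2), (2, 5), (3, 1), (3, 2), (3, 5), (3, 6), (4, 1), (4, 2), (4, 5), (4, 6), (5, 2), (5, 5), (7, 3), (7, 4)]
Holes: [(0, 3), (0, 4), (2, 2), (2, 5), (3, 1), (3, 2), (3, 5), (3, 6), (4, 1), (4, 2), (4, 5), (4, 6), (5, 2), (5, 5), (7, 3), (7, 4)]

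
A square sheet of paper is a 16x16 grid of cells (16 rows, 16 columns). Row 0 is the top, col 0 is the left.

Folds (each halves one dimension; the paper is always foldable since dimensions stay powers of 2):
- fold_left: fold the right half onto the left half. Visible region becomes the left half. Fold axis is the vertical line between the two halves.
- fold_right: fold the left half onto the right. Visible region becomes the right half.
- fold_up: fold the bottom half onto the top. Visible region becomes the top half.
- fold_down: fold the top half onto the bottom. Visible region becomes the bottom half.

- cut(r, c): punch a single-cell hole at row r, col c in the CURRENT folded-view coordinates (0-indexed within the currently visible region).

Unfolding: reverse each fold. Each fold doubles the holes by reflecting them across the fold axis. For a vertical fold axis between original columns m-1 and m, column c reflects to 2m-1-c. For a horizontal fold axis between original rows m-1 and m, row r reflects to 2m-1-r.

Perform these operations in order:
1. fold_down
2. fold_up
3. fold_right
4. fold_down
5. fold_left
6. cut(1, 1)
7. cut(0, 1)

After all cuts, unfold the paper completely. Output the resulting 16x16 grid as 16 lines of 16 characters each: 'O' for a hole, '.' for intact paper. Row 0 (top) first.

Op 1 fold_down: fold axis h@8; visible region now rows[8,16) x cols[0,16) = 8x16
Op 2 fold_up: fold axis h@12; visible region now rows[8,12) x cols[0,16) = 4x16
Op 3 fold_right: fold axis v@8; visible region now rows[8,12) x cols[8,16) = 4x8
Op 4 fold_down: fold axis h@10; visible region now rows[10,12) x cols[8,16) = 2x8
Op 5 fold_left: fold axis v@12; visible region now rows[10,12) x cols[8,12) = 2x4
Op 6 cut(1, 1): punch at orig (11,9); cuts so far [(11, 9)]; region rows[10,12) x cols[8,12) = 2x4
Op 7 cut(0, 1): punch at orig (10,9); cuts so far [(10, 9), (11, 9)]; region rows[10,12) x cols[8,12) = 2x4
Unfold 1 (reflect across v@12): 4 holes -> [(10, 9), (10, 14), (11, 9), (11, 14)]
Unfold 2 (reflect across h@10): 8 holes -> [(8, 9), (8, 14), (9, 9), (9, 14), (10, 9), (10, 14), (11, 9), (11, 14)]
Unfold 3 (reflect across v@8): 16 holes -> [(8, 1), (8, 6), (8, 9), (8, 14), (9, 1), (9, 6), (9, 9), (9, 14), (10, 1), (10, 6), (10, 9), (10, 14), (11, 1), (11, 6), (11, 9), (11, 14)]
Unfold 4 (reflect across h@12): 32 holes -> [(8, 1), (8, 6), (8, 9), (8, 14), (9, 1), (9, 6), (9, 9), (9, 14), (10, 1), (10, 6), (10, 9), (10, 14), (11, 1), (11, 6), (11, 9), (11, 14), (12, 1), (12, 6), (12, 9), (12, 14), (13, 1), (13, 6), (13, 9), (13, 14), (14, 1), (14, 6), (14, 9), (14, 14), (15, 1), (15, 6), (15, 9), (15, 14)]
Unfold 5 (reflect across h@8): 64 holes -> [(0, 1), (0, 6), (0, 9), (0, 14), (1, 1), (1, 6), (1, 9), (1, 14), (2, 1), (2, 6), (2, 9), (2, 14), (3, 1), (3, 6), (3, 9), (3, 14), (4, 1), (4, 6), (4, 9), (4, 14), (5, 1), (5, 6), (5, 9), (5, 14), (6, 1), (6, 6), (6, 9), (6, 14), (7, 1), (7, 6), (7, 9), (7, 14), (8, 1), (8, 6), (8, 9), (8, 14), (9, 1), (9, 6), (9, 9), (9, 14), (10, 1), (10, 6), (10, 9), (10, 14), (11, 1), (11, 6), (11, 9), (11, 14), (12, 1), (12, 6), (12, 9), (12, 14), (13, 1), (13, 6), (13, 9), (13, 14), (14, 1), (14, 6), (14, 9), (14, 14), (15, 1), (15, 6), (15, 9), (15, 14)]

Answer: .O....O..O....O.
.O....O..O....O.
.O....O..O....O.
.O....O..O....O.
.O....O..O....O.
.O....O..O....O.
.O....O..O....O.
.O....O..O....O.
.O....O..O....O.
.O....O..O....O.
.O....O..O....O.
.O....O..O....O.
.O....O..O....O.
.O....O..O....O.
.O....O..O....O.
.O....O..O....O.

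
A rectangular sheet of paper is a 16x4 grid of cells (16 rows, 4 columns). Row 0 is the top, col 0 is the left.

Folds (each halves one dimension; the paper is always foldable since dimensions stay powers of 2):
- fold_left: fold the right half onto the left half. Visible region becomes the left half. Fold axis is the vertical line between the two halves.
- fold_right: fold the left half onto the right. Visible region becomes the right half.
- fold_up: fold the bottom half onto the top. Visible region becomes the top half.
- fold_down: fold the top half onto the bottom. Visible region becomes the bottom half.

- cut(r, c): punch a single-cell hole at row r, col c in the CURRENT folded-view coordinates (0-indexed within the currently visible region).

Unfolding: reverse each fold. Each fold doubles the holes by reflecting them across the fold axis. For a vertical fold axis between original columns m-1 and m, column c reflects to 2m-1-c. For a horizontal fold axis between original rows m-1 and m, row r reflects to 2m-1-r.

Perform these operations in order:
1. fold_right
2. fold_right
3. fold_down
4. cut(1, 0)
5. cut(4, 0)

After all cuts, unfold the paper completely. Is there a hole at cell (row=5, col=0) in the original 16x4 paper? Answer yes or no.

Op 1 fold_right: fold axis v@2; visible region now rows[0,16) x cols[2,4) = 16x2
Op 2 fold_right: fold axis v@3; visible region now rows[0,16) x cols[3,4) = 16x1
Op 3 fold_down: fold axis h@8; visible region now rows[8,16) x cols[3,4) = 8x1
Op 4 cut(1, 0): punch at orig (9,3); cuts so far [(9, 3)]; region rows[8,16) x cols[3,4) = 8x1
Op 5 cut(4, 0): punch at orig (12,3); cuts so far [(9, 3), (12, 3)]; region rows[8,16) x cols[3,4) = 8x1
Unfold 1 (reflect across h@8): 4 holes -> [(3, 3), (6, 3), (9, 3), (12, 3)]
Unfold 2 (reflect across v@3): 8 holes -> [(3, 2), (3, 3), (6, 2), (6, 3), (9, 2), (9, 3), (12, 2), (12, 3)]
Unfold 3 (reflect across v@2): 16 holes -> [(3, 0), (3, 1), (3, 2), (3, 3), (6, 0), (6, 1), (6, 2), (6, 3), (9, 0), (9, 1), (9, 2), (9, 3), (12, 0), (12, 1), (12, 2), (12, 3)]
Holes: [(3, 0), (3, 1), (3, 2), (3, 3), (6, 0), (6, 1), (6, 2), (6, 3), (9, 0), (9, 1), (9, 2), (9, 3), (12, 0), (12, 1), (12, 2), (12, 3)]

Answer: no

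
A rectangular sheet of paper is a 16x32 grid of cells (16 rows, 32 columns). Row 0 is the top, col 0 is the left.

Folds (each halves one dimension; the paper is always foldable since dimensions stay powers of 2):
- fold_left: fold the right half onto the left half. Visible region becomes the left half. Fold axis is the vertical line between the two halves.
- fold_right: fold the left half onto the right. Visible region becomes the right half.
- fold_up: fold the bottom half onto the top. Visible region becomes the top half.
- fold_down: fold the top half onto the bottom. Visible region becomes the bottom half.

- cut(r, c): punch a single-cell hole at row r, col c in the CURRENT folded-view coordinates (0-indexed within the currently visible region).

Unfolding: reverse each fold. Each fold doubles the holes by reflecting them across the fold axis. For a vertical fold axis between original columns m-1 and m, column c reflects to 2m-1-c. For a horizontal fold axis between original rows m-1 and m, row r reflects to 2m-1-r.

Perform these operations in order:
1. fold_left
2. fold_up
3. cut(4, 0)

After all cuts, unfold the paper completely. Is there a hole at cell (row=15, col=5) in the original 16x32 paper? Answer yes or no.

Answer: no

Derivation:
Op 1 fold_left: fold axis v@16; visible region now rows[0,16) x cols[0,16) = 16x16
Op 2 fold_up: fold axis h@8; visible region now rows[0,8) x cols[0,16) = 8x16
Op 3 cut(4, 0): punch at orig (4,0); cuts so far [(4, 0)]; region rows[0,8) x cols[0,16) = 8x16
Unfold 1 (reflect across h@8): 2 holes -> [(4, 0), (11, 0)]
Unfold 2 (reflect across v@16): 4 holes -> [(4, 0), (4, 31), (11, 0), (11, 31)]
Holes: [(4, 0), (4, 31), (11, 0), (11, 31)]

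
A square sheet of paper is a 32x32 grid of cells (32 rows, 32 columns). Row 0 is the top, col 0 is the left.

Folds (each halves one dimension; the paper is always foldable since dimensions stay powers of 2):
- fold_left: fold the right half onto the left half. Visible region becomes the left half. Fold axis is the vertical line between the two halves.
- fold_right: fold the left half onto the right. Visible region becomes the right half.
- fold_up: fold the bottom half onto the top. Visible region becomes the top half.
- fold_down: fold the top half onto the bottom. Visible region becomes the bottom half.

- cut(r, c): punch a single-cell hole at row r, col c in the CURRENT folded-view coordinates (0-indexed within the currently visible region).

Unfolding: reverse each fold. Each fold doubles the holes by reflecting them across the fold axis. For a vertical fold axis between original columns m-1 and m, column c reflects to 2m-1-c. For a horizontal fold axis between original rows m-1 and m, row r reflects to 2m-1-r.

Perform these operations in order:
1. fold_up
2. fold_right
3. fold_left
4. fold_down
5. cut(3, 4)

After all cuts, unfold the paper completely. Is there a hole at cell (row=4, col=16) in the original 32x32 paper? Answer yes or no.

Answer: no

Derivation:
Op 1 fold_up: fold axis h@16; visible region now rows[0,16) x cols[0,32) = 16x32
Op 2 fold_right: fold axis v@16; visible region now rows[0,16) x cols[16,32) = 16x16
Op 3 fold_left: fold axis v@24; visible region now rows[0,16) x cols[16,24) = 16x8
Op 4 fold_down: fold axis h@8; visible region now rows[8,16) x cols[16,24) = 8x8
Op 5 cut(3, 4): punch at orig (11,20); cuts so far [(11, 20)]; region rows[8,16) x cols[16,24) = 8x8
Unfold 1 (reflect across h@8): 2 holes -> [(4, 20), (11, 20)]
Unfold 2 (reflect across v@24): 4 holes -> [(4, 20), (4, 27), (11, 20), (11, 27)]
Unfold 3 (reflect across v@16): 8 holes -> [(4, 4), (4, 11), (4, 20), (4, 27), (11, 4), (11, 11), (11, 20), (11, 27)]
Unfold 4 (reflect across h@16): 16 holes -> [(4, 4), (4, 11), (4, 20), (4, 27), (11, 4), (11, 11), (11, 20), (11, 27), (20, 4), (20, 11), (20, 20), (20, 27), (27, 4), (27, 11), (27, 20), (27, 27)]
Holes: [(4, 4), (4, 11), (4, 20), (4, 27), (11, 4), (11, 11), (11, 20), (11, 27), (20, 4), (20, 11), (20, 20), (20, 27), (27, 4), (27, 11), (27, 20), (27, 27)]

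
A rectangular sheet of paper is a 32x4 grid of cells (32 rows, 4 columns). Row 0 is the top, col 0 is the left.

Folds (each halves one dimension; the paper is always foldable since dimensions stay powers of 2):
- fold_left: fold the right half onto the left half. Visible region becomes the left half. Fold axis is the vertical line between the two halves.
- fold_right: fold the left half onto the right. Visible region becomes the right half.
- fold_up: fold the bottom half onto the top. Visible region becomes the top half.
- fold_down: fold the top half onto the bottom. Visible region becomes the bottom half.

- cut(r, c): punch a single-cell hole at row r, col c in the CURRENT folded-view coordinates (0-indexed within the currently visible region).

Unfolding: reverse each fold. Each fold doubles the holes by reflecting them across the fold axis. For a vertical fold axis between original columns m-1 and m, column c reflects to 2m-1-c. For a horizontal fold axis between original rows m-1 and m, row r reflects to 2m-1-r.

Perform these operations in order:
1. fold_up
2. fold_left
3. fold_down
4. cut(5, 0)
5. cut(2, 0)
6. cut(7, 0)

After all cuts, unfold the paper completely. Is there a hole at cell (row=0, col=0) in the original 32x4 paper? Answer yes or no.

Op 1 fold_up: fold axis h@16; visible region now rows[0,16) x cols[0,4) = 16x4
Op 2 fold_left: fold axis v@2; visible region now rows[0,16) x cols[0,2) = 16x2
Op 3 fold_down: fold axis h@8; visible region now rows[8,16) x cols[0,2) = 8x2
Op 4 cut(5, 0): punch at orig (13,0); cuts so far [(13, 0)]; region rows[8,16) x cols[0,2) = 8x2
Op 5 cut(2, 0): punch at orig (10,0); cuts so far [(10, 0), (13, 0)]; region rows[8,16) x cols[0,2) = 8x2
Op 6 cut(7, 0): punch at orig (15,0); cuts so far [(10, 0), (13, 0), (15, 0)]; region rows[8,16) x cols[0,2) = 8x2
Unfold 1 (reflect across h@8): 6 holes -> [(0, 0), (2, 0), (5, 0), (10, 0), (13, 0), (15, 0)]
Unfold 2 (reflect across v@2): 12 holes -> [(0, 0), (0, 3), (2, 0), (2, 3), (5, 0), (5, 3), (10, 0), (10, 3), (13, 0), (13, 3), (15, 0), (15, 3)]
Unfold 3 (reflect across h@16): 24 holes -> [(0, 0), (0, 3), (2, 0), (2, 3), (5, 0), (5, 3), (10, 0), (10, 3), (13, 0), (13, 3), (15, 0), (15, 3), (16, 0), (16, 3), (18, 0), (18, 3), (21, 0), (21, 3), (26, 0), (26, 3), (29, 0), (29, 3), (31, 0), (31, 3)]
Holes: [(0, 0), (0, 3), (2, 0), (2, 3), (5, 0), (5, 3), (10, 0), (10, 3), (13, 0), (13, 3), (15, 0), (15, 3), (16, 0), (16, 3), (18, 0), (18, 3), (21, 0), (21, 3), (26, 0), (26, 3), (29, 0), (29, 3), (31, 0), (31, 3)]

Answer: yes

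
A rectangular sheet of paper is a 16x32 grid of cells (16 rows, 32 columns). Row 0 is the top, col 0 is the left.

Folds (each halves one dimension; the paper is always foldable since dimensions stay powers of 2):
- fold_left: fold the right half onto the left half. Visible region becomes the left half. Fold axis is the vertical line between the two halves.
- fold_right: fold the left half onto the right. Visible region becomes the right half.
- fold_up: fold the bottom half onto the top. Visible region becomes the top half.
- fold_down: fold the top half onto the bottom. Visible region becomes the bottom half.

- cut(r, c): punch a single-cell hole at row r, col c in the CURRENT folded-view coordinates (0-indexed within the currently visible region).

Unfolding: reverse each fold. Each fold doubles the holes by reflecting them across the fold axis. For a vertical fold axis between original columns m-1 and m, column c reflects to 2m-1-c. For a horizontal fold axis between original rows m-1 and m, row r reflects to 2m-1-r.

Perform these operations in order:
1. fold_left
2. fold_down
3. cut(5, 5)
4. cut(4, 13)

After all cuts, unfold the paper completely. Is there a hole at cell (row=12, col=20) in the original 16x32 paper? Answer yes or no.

Op 1 fold_left: fold axis v@16; visible region now rows[0,16) x cols[0,16) = 16x16
Op 2 fold_down: fold axis h@8; visible region now rows[8,16) x cols[0,16) = 8x16
Op 3 cut(5, 5): punch at orig (13,5); cuts so far [(13, 5)]; region rows[8,16) x cols[0,16) = 8x16
Op 4 cut(4, 13): punch at orig (12,13); cuts so far [(12, 13), (13, 5)]; region rows[8,16) x cols[0,16) = 8x16
Unfold 1 (reflect across h@8): 4 holes -> [(2, 5), (3, 13), (12, 13), (13, 5)]
Unfold 2 (reflect across v@16): 8 holes -> [(2, 5), (2, 26), (3, 13), (3, 18), (12, 13), (12, 18), (13, 5), (13, 26)]
Holes: [(2, 5), (2, 26), (3, 13), (3, 18), (12, 13), (12, 18), (13, 5), (13, 26)]

Answer: no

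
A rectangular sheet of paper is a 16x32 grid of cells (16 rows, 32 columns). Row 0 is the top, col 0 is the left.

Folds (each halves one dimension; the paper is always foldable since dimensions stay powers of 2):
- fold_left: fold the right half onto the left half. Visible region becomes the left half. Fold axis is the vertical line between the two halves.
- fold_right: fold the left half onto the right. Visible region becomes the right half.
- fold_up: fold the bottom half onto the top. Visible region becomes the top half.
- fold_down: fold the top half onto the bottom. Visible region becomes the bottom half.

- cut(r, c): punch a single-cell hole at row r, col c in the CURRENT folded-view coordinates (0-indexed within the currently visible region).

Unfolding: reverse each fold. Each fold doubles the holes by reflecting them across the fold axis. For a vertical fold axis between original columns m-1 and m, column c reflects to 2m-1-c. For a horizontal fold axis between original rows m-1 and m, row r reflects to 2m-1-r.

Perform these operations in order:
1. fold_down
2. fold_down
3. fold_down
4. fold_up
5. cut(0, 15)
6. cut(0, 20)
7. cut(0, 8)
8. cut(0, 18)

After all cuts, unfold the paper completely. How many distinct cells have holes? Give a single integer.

Op 1 fold_down: fold axis h@8; visible region now rows[8,16) x cols[0,32) = 8x32
Op 2 fold_down: fold axis h@12; visible region now rows[12,16) x cols[0,32) = 4x32
Op 3 fold_down: fold axis h@14; visible region now rows[14,16) x cols[0,32) = 2x32
Op 4 fold_up: fold axis h@15; visible region now rows[14,15) x cols[0,32) = 1x32
Op 5 cut(0, 15): punch at orig (14,15); cuts so far [(14, 15)]; region rows[14,15) x cols[0,32) = 1x32
Op 6 cut(0, 20): punch at orig (14,20); cuts so far [(14, 15), (14, 20)]; region rows[14,15) x cols[0,32) = 1x32
Op 7 cut(0, 8): punch at orig (14,8); cuts so far [(14, 8), (14, 15), (14, 20)]; region rows[14,15) x cols[0,32) = 1x32
Op 8 cut(0, 18): punch at orig (14,18); cuts so far [(14, 8), (14, 15), (14, 18), (14, 20)]; region rows[14,15) x cols[0,32) = 1x32
Unfold 1 (reflect across h@15): 8 holes -> [(14, 8), (14, 15), (14, 18), (14, 20), (15, 8), (15, 15), (15, 18), (15, 20)]
Unfold 2 (reflect across h@14): 16 holes -> [(12, 8), (12, 15), (12, 18), (12, 20), (13, 8), (13, 15), (13, 18), (13, 20), (14, 8), (14, 15), (14, 18), (14, 20), (15, 8), (15, 15), (15, 18), (15, 20)]
Unfold 3 (reflect across h@12): 32 holes -> [(8, 8), (8, 15), (8, 18), (8, 20), (9, 8), (9, 15), (9, 18), (9, 20), (10, 8), (10, 15), (10, 18), (10, 20), (11, 8), (11, 15), (11, 18), (11, 20), (12, 8), (12, 15), (12, 18), (12, 20), (13, 8), (13, 15), (13, 18), (13, 20), (14, 8), (14, 15), (14, 18), (14, 20), (15, 8), (15, 15), (15, 18), (15, 20)]
Unfold 4 (reflect across h@8): 64 holes -> [(0, 8), (0, 15), (0, 18), (0, 20), (1, 8), (1, 15), (1, 18), (1, 20), (2, 8), (2, 15), (2, 18), (2, 20), (3, 8), (3, 15), (3, 18), (3, 20), (4, 8), (4, 15), (4, 18), (4, 20), (5, 8), (5, 15), (5, 18), (5, 20), (6, 8), (6, 15), (6, 18), (6, 20), (7, 8), (7, 15), (7, 18), (7, 20), (8, 8), (8, 15), (8, 18), (8, 20), (9, 8), (9, 15), (9, 18), (9, 20), (10, 8), (10, 15), (10, 18), (10, 20), (11, 8), (11, 15), (11, 18), (11, 20), (12, 8), (12, 15), (12, 18), (12, 20), (13, 8), (13, 15), (13, 18), (13, 20), (14, 8), (14, 15), (14, 18), (14, 20), (15, 8), (15, 15), (15, 18), (15, 20)]

Answer: 64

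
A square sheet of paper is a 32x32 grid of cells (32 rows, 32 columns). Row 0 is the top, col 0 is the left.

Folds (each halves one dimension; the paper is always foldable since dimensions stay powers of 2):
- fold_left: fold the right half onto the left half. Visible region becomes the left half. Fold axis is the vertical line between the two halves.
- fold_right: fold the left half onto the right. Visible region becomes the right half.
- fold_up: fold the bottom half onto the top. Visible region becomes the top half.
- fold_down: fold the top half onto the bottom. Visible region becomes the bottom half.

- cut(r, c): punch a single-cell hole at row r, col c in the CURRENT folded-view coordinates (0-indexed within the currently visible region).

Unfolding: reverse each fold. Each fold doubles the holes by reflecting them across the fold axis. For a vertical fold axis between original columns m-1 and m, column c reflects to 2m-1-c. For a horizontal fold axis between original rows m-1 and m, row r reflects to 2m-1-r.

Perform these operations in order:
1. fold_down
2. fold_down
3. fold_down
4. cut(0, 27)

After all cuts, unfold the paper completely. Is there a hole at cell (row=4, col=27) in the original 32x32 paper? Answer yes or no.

Answer: yes

Derivation:
Op 1 fold_down: fold axis h@16; visible region now rows[16,32) x cols[0,32) = 16x32
Op 2 fold_down: fold axis h@24; visible region now rows[24,32) x cols[0,32) = 8x32
Op 3 fold_down: fold axis h@28; visible region now rows[28,32) x cols[0,32) = 4x32
Op 4 cut(0, 27): punch at orig (28,27); cuts so far [(28, 27)]; region rows[28,32) x cols[0,32) = 4x32
Unfold 1 (reflect across h@28): 2 holes -> [(27, 27), (28, 27)]
Unfold 2 (reflect across h@24): 4 holes -> [(19, 27), (20, 27), (27, 27), (28, 27)]
Unfold 3 (reflect across h@16): 8 holes -> [(3, 27), (4, 27), (11, 27), (12, 27), (19, 27), (20, 27), (27, 27), (28, 27)]
Holes: [(3, 27), (4, 27), (11, 27), (12, 27), (19, 27), (20, 27), (27, 27), (28, 27)]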